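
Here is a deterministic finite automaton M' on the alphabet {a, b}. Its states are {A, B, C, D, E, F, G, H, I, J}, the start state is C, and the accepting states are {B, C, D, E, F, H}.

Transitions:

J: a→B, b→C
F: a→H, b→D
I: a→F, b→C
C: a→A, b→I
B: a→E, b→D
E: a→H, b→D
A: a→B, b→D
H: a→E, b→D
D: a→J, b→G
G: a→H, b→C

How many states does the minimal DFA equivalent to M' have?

Start with accepting vs non-accepting: {B,C,D,E,F,H} | {A,G,I,J}.
On input a, block {B,C,D,E,F,H} splits into {B,E,F,H} and {C,D}.
No further refinement is possible. Final partition (3 blocks): {B,E,F,H} | {A,G,I,J} | {C,D}.

3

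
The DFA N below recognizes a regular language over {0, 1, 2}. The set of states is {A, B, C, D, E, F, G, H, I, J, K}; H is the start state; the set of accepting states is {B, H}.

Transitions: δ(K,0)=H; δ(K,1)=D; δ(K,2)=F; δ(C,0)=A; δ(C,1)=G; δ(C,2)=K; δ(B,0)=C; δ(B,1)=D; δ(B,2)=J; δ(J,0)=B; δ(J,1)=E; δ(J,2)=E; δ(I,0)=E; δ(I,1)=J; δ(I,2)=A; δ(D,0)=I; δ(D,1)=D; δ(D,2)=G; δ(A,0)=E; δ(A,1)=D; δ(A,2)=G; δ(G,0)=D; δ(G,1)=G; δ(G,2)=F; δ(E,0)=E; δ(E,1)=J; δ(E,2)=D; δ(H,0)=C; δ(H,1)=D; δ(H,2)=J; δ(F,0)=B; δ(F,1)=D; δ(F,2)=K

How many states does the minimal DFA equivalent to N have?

P0 = {B,H} | {A,C,D,E,F,G,I,J,K}.
Refine {A,C,D,E,F,G,I,J,K} on symbol 0: members go to different blocks, giving {A,C,D,E,G,I} and {F,J,K}.
Refine {A,C,D,E,G,I} on symbol 1: members go to different blocks, giving {A,C,D,G} and {E,I}.
Split {A,C,D,G} by δ(·,0) → {A,D} and {C,G}.
Refine {F,J,K} on symbol 1: members go to different blocks, giving {F,K} and {J}.
Stable partition: {B,H} | {A,D} | {F,K} | {E,I} | {C,G} | {J} — 6 equivalence classes.

6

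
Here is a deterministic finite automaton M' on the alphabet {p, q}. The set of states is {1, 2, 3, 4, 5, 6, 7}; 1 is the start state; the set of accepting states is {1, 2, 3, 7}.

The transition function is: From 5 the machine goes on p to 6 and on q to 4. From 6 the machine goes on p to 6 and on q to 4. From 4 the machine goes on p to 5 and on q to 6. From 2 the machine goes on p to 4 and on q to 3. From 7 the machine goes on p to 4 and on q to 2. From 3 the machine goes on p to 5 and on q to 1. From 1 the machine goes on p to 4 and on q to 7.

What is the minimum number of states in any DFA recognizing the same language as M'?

All states are reachable from the start state.
P0 = {1,2,3,7} | {4,5,6}.
No further refinement is possible. Final partition (2 blocks): {1,2,3,7} | {4,5,6}.

2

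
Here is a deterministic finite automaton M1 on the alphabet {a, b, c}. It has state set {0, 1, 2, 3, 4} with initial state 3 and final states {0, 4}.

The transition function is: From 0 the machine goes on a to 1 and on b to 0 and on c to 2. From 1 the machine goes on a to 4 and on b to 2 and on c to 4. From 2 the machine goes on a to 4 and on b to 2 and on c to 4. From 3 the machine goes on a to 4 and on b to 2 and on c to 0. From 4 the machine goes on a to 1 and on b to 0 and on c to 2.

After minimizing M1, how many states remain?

2

Start with accepting vs non-accepting: {0,4} | {1,2,3}.
No further refinement is possible. Final partition (2 blocks): {0,4} | {1,2,3}.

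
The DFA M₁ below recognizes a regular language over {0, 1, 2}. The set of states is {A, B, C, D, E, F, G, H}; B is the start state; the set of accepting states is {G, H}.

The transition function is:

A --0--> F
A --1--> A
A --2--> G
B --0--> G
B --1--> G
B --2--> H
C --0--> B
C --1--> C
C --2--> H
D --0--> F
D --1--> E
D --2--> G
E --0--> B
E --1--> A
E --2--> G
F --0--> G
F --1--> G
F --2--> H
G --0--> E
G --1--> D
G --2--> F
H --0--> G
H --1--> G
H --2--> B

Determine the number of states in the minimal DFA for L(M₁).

4

Reachable states from the start: {A,B,D,E,F,G,H}. Unreachable: {C} — drop them.
Initial partition by acceptance: {G,H} | {A,B,D,E,F}.
Split {G,H} by δ(·,0) → {G} and {H}.
Refine {A,B,D,E,F} on symbol 0: members go to different blocks, giving {A,D,E} and {B,F}.
Stable partition: {G} | {A,D,E} | {H} | {B,F} — 4 equivalence classes.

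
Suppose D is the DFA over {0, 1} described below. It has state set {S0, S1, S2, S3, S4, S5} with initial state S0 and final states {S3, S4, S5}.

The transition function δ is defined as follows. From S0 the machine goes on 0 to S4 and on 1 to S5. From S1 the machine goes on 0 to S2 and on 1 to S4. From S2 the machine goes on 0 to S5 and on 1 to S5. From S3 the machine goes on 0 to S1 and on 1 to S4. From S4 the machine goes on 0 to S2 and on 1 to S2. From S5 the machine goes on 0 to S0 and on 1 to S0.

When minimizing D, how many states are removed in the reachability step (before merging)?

Starting at S0 and following transitions, the reachable set is {S0, S2, S4, S5}. That leaves S1, S3 unreachable — 2 in total.

2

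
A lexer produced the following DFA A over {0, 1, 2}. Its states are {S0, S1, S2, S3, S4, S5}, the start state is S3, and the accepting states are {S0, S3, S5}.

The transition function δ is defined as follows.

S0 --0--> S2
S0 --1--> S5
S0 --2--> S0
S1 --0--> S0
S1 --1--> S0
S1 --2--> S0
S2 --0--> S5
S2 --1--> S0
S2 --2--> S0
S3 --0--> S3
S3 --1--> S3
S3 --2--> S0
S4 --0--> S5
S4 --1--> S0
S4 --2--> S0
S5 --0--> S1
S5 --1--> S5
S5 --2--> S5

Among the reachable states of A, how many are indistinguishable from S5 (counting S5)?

Reachable states from the start: {S0,S1,S2,S3,S5}. Unreachable: {S4} — drop them.
Start with accepting vs non-accepting: {S0,S3,S5} | {S1,S2}.
Split {S0,S3,S5} by δ(·,0) → {S0,S5} and {S3}.
Stable partition: {S0,S5} | {S1,S2} | {S3} — 3 equivalence classes.
The equivalence class containing S5 is {S0,S5}, of size 2.

2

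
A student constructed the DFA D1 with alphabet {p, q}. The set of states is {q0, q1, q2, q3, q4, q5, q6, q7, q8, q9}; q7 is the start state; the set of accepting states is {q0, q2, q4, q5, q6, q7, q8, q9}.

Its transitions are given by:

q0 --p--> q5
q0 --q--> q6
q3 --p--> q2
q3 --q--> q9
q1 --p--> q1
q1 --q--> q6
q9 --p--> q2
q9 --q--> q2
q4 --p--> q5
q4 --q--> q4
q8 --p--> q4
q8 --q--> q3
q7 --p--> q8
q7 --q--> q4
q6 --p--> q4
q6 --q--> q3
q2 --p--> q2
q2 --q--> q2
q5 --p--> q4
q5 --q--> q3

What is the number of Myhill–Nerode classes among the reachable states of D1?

First remove the unreachable states {q0,q1,q6}; 7 states remain.
Initial partition by acceptance: {q2,q4,q5,q7,q8,q9} | {q3}.
On input q, block {q2,q4,q5,q7,q8,q9} splits into {q2,q4,q7,q9} and {q5,q8}.
Split {q2,q4,q7,q9} by δ(·,p) → {q2,q9} and {q4,q7}.
The partition is now stable with 4 blocks: {q2,q9} | {q3} | {q5,q8} | {q4,q7}.

4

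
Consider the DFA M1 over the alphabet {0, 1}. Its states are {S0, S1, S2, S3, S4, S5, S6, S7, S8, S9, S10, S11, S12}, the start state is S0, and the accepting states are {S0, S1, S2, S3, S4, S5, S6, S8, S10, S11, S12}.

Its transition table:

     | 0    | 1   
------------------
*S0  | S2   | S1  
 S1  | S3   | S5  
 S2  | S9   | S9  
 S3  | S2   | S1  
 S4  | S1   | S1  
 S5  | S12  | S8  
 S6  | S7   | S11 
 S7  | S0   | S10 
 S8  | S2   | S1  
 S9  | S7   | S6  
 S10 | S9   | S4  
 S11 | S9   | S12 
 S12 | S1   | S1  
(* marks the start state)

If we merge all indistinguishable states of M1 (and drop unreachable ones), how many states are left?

9

Start with accepting vs non-accepting: {S0,S1,S2,S3,S4,S5,S6,S8,S10,S11,S12} | {S7,S9}.
On input 0, block {S0,S1,S2,S3,S4,S5,S6,S8,S10,S11,S12} splits into {S0,S1,S3,S4,S5,S8,S12} and {S2,S6,S10,S11}.
Split {S0,S1,S3,S4,S5,S8,S12} by δ(·,0) → {S1,S4,S5,S12} and {S0,S3,S8}.
On input 0, block {S1,S4,S5,S12} splits into {S4,S5,S12} and {S1}.
Refine {S4,S5,S12} on symbol 0: members go to different blocks, giving {S4,S12} and {S5}.
Refine {S7,S9} on symbol 0: members go to different blocks, giving {S7} and {S9}.
Refine {S2,S6,S10,S11} on symbol 0: members go to different blocks, giving {S2,S10,S11} and {S6}.
Refine {S2,S10,S11} on symbol 1: members go to different blocks, giving {S10,S11} and {S2}.
The partition is now stable with 9 blocks: {S4,S12} | {S7} | {S10,S11} | {S0,S3,S8} | {S1} | {S5} | {S9} | {S6} | {S2}.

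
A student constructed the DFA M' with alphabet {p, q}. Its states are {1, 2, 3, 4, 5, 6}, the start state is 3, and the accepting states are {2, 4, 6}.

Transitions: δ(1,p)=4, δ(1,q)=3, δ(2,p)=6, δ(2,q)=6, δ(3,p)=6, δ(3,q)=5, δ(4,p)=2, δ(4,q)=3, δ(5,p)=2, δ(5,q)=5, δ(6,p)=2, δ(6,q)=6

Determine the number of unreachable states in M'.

2

Starting at 3 and following transitions, the reachable set is {2, 3, 5, 6}. That leaves 1, 4 unreachable — 2 in total.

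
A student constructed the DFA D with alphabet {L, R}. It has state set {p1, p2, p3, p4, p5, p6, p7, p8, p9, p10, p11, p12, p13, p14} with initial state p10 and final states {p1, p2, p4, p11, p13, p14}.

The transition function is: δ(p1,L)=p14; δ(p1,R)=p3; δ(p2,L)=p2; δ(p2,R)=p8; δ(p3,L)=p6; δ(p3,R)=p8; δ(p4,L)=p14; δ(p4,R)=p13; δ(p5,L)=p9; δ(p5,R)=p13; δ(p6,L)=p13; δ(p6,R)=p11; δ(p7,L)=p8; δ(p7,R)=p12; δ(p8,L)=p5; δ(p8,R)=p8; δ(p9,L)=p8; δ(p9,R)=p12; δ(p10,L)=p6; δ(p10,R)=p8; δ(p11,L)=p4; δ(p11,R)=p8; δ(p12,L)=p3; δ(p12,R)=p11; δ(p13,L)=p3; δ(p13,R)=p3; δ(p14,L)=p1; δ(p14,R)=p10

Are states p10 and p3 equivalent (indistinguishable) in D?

States {p2,p7} cannot be reached from the start state, so discard them.
P0 = {p1,p4,p11,p13,p14} | {p3,p5,p6,p8,p9,p10,p12}.
Refine {p1,p4,p11,p13,p14} on symbol L: members go to different blocks, giving {p1,p4,p11,p14} and {p13}.
Refine {p1,p4,p11,p14} on symbol R: members go to different blocks, giving {p1,p11,p14} and {p4}.
On input L, block {p1,p11,p14} splits into {p1,p14} and {p11}.
Split {p3,p5,p6,p8,p9,p10,p12} by δ(·,L) → {p3,p5,p8,p9,p10,p12} and {p6}.
Split {p3,p5,p8,p9,p10,p12} by δ(·,L) → {p5,p8,p9,p12} and {p3,p10}.
On input L, block {p5,p8,p9,p12} splits into {p5,p8,p9} and {p12}.
On input R, block {p5,p8,p9} splits into {p5} and {p8} and {p9}.
The partition is now stable with 10 blocks: {p1,p14} | {p5} | {p13} | {p4} | {p11} | {p6} | {p3,p10} | {p12} | {p8} | {p9}.
p10 and p3 lie in the same block of the stable partition, so they are equivalent — no string distinguishes them.

Yes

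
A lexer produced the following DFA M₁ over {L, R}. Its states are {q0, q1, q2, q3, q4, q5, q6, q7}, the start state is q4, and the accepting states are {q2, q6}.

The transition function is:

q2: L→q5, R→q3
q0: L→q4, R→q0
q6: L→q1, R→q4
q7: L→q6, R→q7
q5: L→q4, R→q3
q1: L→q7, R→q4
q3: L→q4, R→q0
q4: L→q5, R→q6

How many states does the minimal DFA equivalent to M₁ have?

States {q2} cannot be reached from the start state, so discard them.
P0 = {q6} | {q0,q1,q3,q4,q5,q7}.
On input L, block {q0,q1,q3,q4,q5,q7} splits into {q0,q1,q3,q4,q5} and {q7}.
On input L, block {q0,q1,q3,q4,q5} splits into {q0,q3,q4,q5} and {q1}.
Refine {q0,q3,q4,q5} on symbol R: members go to different blocks, giving {q0,q3,q5} and {q4}.
No further refinement is possible. Final partition (5 blocks): {q6} | {q0,q3,q5} | {q7} | {q1} | {q4}.

5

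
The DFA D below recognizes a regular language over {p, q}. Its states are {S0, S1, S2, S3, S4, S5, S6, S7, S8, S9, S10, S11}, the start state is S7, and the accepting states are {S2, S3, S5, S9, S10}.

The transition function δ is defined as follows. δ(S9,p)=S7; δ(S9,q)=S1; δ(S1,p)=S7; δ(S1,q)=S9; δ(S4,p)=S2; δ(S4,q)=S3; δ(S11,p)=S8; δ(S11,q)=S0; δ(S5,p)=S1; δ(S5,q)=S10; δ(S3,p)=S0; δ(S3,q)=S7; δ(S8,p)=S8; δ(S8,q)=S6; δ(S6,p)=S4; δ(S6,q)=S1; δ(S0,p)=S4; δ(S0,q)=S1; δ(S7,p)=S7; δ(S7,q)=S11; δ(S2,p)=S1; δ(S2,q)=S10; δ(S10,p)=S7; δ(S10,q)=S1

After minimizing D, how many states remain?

8

First remove the unreachable states {S5}; 11 states remain.
P0 = {S2,S3,S9,S10} | {S0,S1,S4,S6,S7,S8,S11}.
On input q, block {S2,S3,S9,S10} splits into {S3,S9,S10} and {S2}.
On input p, block {S0,S1,S4,S6,S7,S8,S11} splits into {S0,S1,S6,S7,S8,S11} and {S4}.
Refine {S0,S1,S6,S7,S8,S11} on symbol p: members go to different blocks, giving {S1,S7,S8,S11} and {S0,S6}.
Refine {S3,S9,S10} on symbol p: members go to different blocks, giving {S9,S10} and {S3}.
Refine {S1,S7,S8,S11} on symbol q: members go to different blocks, giving {S8,S11} and {S1} and {S7}.
No further refinement is possible. Final partition (8 blocks): {S9,S10} | {S8,S11} | {S2} | {S4} | {S0,S6} | {S3} | {S1} | {S7}.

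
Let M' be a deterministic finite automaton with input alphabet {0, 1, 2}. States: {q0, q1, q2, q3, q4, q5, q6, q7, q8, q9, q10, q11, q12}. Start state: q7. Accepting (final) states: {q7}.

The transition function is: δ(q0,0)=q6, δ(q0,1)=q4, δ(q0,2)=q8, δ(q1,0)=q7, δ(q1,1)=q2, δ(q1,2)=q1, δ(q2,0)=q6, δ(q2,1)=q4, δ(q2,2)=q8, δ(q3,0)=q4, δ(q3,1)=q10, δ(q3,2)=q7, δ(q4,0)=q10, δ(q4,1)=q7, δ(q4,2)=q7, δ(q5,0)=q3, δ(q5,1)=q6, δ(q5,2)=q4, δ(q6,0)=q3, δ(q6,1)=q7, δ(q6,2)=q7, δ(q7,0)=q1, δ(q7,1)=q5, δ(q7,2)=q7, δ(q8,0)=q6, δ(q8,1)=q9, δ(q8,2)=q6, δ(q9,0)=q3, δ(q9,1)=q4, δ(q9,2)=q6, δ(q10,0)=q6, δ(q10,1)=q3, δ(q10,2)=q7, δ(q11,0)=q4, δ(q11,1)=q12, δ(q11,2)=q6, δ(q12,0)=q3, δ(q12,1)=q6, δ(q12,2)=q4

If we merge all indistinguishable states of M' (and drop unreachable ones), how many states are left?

7

States {q0,q11,q12} cannot be reached from the start state, so discard them.
Start with accepting vs non-accepting: {q7} | {q1,q2,q3,q4,q5,q6,q8,q9,q10}.
Refine {q1,q2,q3,q4,q5,q6,q8,q9,q10} on symbol 0: members go to different blocks, giving {q2,q3,q4,q5,q6,q8,q9,q10} and {q1}.
Refine {q2,q3,q4,q5,q6,q8,q9,q10} on symbol 1: members go to different blocks, giving {q2,q3,q5,q8,q9,q10} and {q4,q6}.
Refine {q2,q3,q5,q8,q9,q10} on symbol 0: members go to different blocks, giving {q2,q3,q8,q10} and {q5,q9}.
Split {q2,q3,q8,q10} by δ(·,1) → {q3,q10} and {q2} and {q8}.
Stable partition: {q7} | {q3,q10} | {q1} | {q4,q6} | {q5,q9} | {q2} | {q8} — 7 equivalence classes.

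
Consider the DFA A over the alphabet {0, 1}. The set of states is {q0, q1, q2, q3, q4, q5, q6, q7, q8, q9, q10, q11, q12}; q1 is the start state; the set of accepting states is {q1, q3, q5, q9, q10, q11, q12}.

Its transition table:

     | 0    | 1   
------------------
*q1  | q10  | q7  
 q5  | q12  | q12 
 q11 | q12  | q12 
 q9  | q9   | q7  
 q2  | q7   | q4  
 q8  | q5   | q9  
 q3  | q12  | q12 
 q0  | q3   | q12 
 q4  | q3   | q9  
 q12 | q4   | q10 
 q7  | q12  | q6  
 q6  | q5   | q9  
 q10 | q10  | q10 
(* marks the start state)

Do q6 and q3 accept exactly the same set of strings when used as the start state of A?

States {q0,q2,q8,q11} cannot be reached from the start state, so discard them.
Initial partition by acceptance: {q1,q3,q5,q9,q10,q12} | {q4,q6,q7}.
On input 0, block {q1,q3,q5,q9,q10,q12} splits into {q1,q3,q5,q9,q10} and {q12}.
Refine {q1,q3,q5,q9,q10} on symbol 0: members go to different blocks, giving {q1,q9,q10} and {q3,q5}.
Split {q1,q9,q10} by δ(·,1) → {q1,q9} and {q10}.
Refine {q1,q9} on symbol 0: members go to different blocks, giving {q1} and {q9}.
Split {q4,q6,q7} by δ(·,0) → {q4,q6} and {q7}.
The partition is now stable with 7 blocks: {q1} | {q4,q6} | {q12} | {q3,q5} | {q10} | {q9} | {q7}.
q6 and q3 end up in different blocks, so they are distinguishable. For instance, the string 'ε' is accepted from only q3.

No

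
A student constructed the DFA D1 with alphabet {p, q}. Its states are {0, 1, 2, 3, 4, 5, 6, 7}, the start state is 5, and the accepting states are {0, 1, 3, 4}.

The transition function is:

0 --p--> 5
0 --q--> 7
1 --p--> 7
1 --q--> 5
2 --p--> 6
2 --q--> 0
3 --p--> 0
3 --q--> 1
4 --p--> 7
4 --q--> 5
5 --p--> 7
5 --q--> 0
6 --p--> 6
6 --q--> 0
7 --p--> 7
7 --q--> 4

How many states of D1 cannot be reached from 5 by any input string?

4

Starting at 5 and following transitions, the reachable set is {0, 4, 5, 7}. That leaves 1, 2, 3, 6 unreachable — 4 in total.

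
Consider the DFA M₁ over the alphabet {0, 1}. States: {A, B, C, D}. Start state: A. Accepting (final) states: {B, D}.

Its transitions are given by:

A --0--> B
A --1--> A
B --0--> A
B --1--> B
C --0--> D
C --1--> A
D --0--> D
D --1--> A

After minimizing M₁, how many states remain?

Reachable states from the start: {A,B}. Unreachable: {C,D} — drop them.
Initial partition by acceptance: {B} | {A}.
No further refinement is possible. Final partition (2 blocks): {B} | {A}.

2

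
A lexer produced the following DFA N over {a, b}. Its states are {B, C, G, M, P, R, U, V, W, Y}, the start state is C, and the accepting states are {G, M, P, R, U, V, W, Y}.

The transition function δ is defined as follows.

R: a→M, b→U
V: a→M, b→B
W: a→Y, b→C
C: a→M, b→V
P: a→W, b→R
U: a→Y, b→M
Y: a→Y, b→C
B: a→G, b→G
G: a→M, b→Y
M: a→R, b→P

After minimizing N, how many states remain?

7

All states are reachable from the start state.
P0 = {G,M,P,R,U,V,W,Y} | {B,C}.
On input b, block {G,M,P,R,U,V,W,Y} splits into {G,M,P,R,U} and {V,W,Y}.
Split {G,M,P,R,U} by δ(·,a) → {G,M,R} and {P,U}.
On input b, block {G,M,R} splits into {M,R} and {G}.
Refine {B,C} on symbol a: members go to different blocks, giving {B} and {C}.
On input a, block {V,W,Y} splits into {W,Y} and {V}.
Stable partition: {M,R} | {B} | {W,Y} | {P,U} | {G} | {C} | {V} — 7 equivalence classes.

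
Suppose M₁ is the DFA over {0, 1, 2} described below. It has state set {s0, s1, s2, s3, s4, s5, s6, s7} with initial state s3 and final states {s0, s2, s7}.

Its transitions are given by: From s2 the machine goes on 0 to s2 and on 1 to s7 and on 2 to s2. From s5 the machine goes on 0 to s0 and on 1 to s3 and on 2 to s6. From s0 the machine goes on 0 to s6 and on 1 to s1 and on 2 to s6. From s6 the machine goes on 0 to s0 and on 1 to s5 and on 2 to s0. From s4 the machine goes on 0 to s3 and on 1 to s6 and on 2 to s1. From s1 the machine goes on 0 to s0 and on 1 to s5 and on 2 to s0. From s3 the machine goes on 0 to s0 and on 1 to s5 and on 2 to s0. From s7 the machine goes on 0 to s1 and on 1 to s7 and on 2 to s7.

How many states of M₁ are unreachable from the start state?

3

No path from s3 leads to s2, s4, s7; the other 5 states are all reachable.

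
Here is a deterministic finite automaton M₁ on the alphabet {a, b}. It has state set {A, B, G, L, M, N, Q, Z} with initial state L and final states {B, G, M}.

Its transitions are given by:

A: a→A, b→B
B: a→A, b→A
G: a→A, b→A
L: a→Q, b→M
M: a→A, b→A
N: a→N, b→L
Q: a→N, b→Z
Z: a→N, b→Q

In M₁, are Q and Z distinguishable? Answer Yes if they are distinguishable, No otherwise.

First remove the unreachable states {G}; 7 states remain.
Start with accepting vs non-accepting: {B,M} | {A,L,N,Q,Z}.
On input b, block {A,L,N,Q,Z} splits into {N,Q,Z} and {A,L}.
Split {N,Q,Z} by δ(·,b) → {Q,Z} and {N}.
Split {A,L} by δ(·,a) → {L} and {A}.
The partition is now stable with 5 blocks: {B,M} | {Q,Z} | {L} | {N} | {A}.
Q and Z lie in the same block of the stable partition, so they are equivalent — no string distinguishes them.

No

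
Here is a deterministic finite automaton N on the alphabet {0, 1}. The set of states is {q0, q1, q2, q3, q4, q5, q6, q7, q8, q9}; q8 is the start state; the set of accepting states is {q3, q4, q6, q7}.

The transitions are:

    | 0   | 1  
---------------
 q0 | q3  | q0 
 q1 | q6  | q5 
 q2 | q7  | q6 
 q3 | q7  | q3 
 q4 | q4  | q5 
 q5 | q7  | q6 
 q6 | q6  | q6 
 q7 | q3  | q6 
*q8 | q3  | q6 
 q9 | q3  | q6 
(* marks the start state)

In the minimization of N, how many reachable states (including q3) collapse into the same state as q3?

First remove the unreachable states {q0,q1,q2,q4,q5,q9}; 4 states remain.
Initial partition by acceptance: {q3,q6,q7} | {q8}.
Stable partition: {q3,q6,q7} | {q8} — 2 equivalence classes.
The equivalence class containing q3 is {q3,q6,q7}, of size 3.

3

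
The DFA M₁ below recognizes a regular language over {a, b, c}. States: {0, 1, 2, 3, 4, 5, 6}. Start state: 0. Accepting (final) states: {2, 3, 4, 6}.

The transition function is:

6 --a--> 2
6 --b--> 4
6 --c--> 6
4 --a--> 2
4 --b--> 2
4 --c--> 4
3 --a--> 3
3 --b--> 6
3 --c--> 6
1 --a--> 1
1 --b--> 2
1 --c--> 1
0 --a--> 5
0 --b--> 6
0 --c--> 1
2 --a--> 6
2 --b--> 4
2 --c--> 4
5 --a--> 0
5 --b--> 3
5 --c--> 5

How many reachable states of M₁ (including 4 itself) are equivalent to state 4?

Initial partition by acceptance: {2,3,4,6} | {0,1,5}.
Stable partition: {2,3,4,6} | {0,1,5} — 2 equivalence classes.
State 4 belongs to the block {2,3,4,6}, which has 4 states.

4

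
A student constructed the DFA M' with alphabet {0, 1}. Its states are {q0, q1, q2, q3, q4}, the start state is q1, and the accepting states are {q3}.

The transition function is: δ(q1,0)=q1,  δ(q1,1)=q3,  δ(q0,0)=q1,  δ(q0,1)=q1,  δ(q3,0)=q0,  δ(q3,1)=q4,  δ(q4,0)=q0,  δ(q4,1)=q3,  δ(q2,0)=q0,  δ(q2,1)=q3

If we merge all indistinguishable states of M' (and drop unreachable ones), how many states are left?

Reachable states from the start: {q0,q1,q3,q4}. Unreachable: {q2} — drop them.
Initial partition by acceptance: {q3} | {q0,q1,q4}.
Refine {q0,q1,q4} on symbol 1: members go to different blocks, giving {q1,q4} and {q0}.
On input 0, block {q1,q4} splits into {q1} and {q4}.
Stable partition: {q3} | {q1} | {q0} | {q4} — 4 equivalence classes.

4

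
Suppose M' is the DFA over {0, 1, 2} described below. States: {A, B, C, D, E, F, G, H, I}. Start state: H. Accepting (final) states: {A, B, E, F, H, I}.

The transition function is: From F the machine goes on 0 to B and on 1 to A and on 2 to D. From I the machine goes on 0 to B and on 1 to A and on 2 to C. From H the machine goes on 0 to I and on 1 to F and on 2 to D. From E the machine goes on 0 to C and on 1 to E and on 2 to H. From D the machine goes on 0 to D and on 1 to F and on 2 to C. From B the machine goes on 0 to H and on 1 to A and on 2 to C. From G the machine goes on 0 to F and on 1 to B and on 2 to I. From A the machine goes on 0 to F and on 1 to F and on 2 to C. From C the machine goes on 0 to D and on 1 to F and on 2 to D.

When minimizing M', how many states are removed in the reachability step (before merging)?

2

BFS from H reaches {A, B, C, D, F, H, I}; the 2 state(s) E, G are never visited.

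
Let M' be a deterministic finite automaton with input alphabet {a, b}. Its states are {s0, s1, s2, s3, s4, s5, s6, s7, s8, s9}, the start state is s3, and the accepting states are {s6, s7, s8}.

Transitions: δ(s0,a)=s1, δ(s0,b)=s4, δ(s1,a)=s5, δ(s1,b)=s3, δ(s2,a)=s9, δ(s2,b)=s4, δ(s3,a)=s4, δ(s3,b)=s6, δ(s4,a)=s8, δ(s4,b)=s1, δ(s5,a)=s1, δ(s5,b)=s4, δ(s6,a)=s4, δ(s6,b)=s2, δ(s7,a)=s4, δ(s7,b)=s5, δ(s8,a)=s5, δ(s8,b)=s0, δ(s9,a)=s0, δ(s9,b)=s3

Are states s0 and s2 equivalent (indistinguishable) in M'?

Yes

States {s7} cannot be reached from the start state, so discard them.
Initial partition by acceptance: {s6,s8} | {s0,s1,s2,s3,s4,s5,s9}.
Refine {s0,s1,s2,s3,s4,s5,s9} on symbol a: members go to different blocks, giving {s0,s1,s2,s3,s5,s9} and {s4}.
On input a, block {s6,s8} splits into {s6} and {s8}.
On input a, block {s0,s1,s2,s3,s5,s9} splits into {s0,s1,s2,s5,s9} and {s3}.
On input b, block {s0,s1,s2,s5,s9} splits into {s0,s2,s5} and {s1,s9}.
Stable partition: {s6} | {s0,s2,s5} | {s4} | {s8} | {s3} | {s1,s9} — 6 equivalence classes.
s0 and s2 lie in the same block of the stable partition, so they are equivalent — no string distinguishes them.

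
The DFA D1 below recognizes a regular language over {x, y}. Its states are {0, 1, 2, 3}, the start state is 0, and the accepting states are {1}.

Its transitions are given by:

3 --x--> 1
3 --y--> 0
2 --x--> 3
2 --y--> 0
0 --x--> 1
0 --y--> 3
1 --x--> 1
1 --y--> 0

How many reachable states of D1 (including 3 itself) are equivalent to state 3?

2

First remove the unreachable states {2}; 3 states remain.
P0 = {1} | {0,3}.
Stable partition: {1} | {0,3} — 2 equivalence classes.
State 3 belongs to the block {0,3}, which has 2 states.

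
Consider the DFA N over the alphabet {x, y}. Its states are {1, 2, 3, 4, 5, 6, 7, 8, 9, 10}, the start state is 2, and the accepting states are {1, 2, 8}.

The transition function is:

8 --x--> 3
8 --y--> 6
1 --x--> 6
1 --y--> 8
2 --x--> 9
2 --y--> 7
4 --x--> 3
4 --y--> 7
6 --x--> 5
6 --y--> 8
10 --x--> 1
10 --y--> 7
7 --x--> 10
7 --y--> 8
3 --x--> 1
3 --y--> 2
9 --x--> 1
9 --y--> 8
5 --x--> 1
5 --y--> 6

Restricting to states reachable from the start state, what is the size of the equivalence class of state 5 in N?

2

Reachable states from the start: {1,2,3,5,6,7,8,9,10}. Unreachable: {4} — drop them.
Start with accepting vs non-accepting: {1,2,8} | {3,5,6,7,9,10}.
Refine {1,2,8} on symbol y: members go to different blocks, giving {2,8} and {1}.
On input x, block {3,5,6,7,9,10} splits into {3,5,9,10} and {6,7}.
Refine {3,5,9,10} on symbol y: members go to different blocks, giving {3,9} and {5,10}.
Stable partition: {2,8} | {3,9} | {1} | {6,7} | {5,10} — 5 equivalence classes.
The equivalence class containing 5 is {5,10}, of size 2.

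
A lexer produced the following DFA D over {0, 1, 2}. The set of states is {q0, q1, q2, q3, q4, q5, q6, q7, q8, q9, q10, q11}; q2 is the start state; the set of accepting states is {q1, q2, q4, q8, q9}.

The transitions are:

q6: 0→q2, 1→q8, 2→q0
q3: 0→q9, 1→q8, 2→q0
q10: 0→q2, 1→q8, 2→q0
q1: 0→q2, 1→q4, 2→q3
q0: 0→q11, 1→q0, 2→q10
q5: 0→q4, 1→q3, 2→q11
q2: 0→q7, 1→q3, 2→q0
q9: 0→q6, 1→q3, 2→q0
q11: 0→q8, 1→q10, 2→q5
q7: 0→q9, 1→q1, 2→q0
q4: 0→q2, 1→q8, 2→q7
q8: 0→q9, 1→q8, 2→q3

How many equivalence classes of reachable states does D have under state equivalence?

5

Initial partition by acceptance: {q1,q2,q4,q8,q9} | {q0,q3,q5,q6,q7,q10,q11}.
Split {q1,q2,q4,q8,q9} by δ(·,0) → {q1,q4,q8} and {q2,q9}.
Split {q0,q3,q5,q6,q7,q10,q11} by δ(·,0) → {q3,q6,q7,q10} and {q5,q11} and {q0}.
No further refinement is possible. Final partition (5 blocks): {q1,q4,q8} | {q3,q6,q7,q10} | {q2,q9} | {q5,q11} | {q0}.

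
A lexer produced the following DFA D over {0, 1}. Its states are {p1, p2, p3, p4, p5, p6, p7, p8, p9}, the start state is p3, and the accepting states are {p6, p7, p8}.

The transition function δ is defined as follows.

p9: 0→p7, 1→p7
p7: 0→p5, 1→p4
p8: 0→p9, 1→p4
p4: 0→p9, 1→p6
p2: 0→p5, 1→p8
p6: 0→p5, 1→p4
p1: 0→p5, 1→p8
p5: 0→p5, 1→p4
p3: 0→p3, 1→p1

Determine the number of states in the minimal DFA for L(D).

States {p2} cannot be reached from the start state, so discard them.
P0 = {p6,p7,p8} | {p1,p3,p4,p5,p9}.
Refine {p1,p3,p4,p5,p9} on symbol 0: members go to different blocks, giving {p1,p3,p4,p5} and {p9}.
Split {p6,p7,p8} by δ(·,0) → {p6,p7} and {p8}.
Refine {p1,p3,p4,p5} on symbol 0: members go to different blocks, giving {p1,p3,p5} and {p4}.
On input 1, block {p1,p3,p5} splits into {p1} and {p3} and {p5}.
No further refinement is possible. Final partition (7 blocks): {p6,p7} | {p1} | {p9} | {p8} | {p4} | {p3} | {p5}.

7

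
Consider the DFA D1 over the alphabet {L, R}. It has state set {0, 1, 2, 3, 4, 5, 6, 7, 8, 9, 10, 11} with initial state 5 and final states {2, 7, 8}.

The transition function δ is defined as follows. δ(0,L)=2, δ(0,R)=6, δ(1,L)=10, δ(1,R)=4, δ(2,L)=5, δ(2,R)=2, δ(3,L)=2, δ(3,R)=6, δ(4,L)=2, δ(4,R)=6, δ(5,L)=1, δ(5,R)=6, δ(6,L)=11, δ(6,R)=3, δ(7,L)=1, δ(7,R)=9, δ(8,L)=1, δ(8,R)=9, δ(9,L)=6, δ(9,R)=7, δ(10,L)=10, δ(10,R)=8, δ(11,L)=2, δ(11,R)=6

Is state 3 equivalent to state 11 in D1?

First remove the unreachable states {0}; 11 states remain.
P0 = {2,7,8} | {1,3,4,5,6,9,10,11}.
On input R, block {2,7,8} splits into {7,8} and {2}.
On input L, block {1,3,4,5,6,9,10,11} splits into {1,5,6,9,10} and {3,4,11}.
Refine {1,5,6,9,10} on symbol L: members go to different blocks, giving {1,5,9,10} and {6}.
Refine {1,5,9,10} on symbol L: members go to different blocks, giving {1,5,10} and {9}.
On input R, block {1,5,10} splits into {1} and {5} and {10}.
No further refinement is possible. Final partition (8 blocks): {7,8} | {1} | {2} | {3,4,11} | {6} | {9} | {5} | {10}.
3 and 11 lie in the same block of the stable partition, so they are equivalent — no string distinguishes them.

Yes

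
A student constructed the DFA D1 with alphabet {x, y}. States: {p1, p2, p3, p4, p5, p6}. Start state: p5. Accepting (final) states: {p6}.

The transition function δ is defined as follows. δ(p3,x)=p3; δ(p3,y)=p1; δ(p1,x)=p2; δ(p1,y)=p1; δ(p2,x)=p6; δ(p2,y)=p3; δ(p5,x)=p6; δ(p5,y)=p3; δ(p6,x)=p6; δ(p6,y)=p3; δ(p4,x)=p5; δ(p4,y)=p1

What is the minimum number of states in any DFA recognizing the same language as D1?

4

States {p4} cannot be reached from the start state, so discard them.
Start with accepting vs non-accepting: {p6} | {p1,p2,p3,p5}.
Refine {p1,p2,p3,p5} on symbol x: members go to different blocks, giving {p1,p3} and {p2,p5}.
On input x, block {p1,p3} splits into {p1} and {p3}.
Stable partition: {p6} | {p1} | {p2,p5} | {p3} — 4 equivalence classes.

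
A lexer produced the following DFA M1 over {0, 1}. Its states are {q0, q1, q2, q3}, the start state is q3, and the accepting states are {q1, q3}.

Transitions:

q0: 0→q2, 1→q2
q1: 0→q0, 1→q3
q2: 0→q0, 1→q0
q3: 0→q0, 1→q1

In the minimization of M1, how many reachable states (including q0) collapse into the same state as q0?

P0 = {q1,q3} | {q0,q2}.
No further refinement is possible. Final partition (2 blocks): {q1,q3} | {q0,q2}.
State q0 belongs to the block {q0,q2}, which has 2 states.

2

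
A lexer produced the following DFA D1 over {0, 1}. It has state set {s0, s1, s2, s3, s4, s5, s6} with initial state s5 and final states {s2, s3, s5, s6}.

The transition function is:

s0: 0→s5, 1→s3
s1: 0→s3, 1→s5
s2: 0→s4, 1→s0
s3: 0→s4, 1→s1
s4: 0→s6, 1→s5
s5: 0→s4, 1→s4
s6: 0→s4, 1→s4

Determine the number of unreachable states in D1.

4

Starting at s5 and following transitions, the reachable set is {s4, s5, s6}. That leaves s0, s1, s2, s3 unreachable — 4 in total.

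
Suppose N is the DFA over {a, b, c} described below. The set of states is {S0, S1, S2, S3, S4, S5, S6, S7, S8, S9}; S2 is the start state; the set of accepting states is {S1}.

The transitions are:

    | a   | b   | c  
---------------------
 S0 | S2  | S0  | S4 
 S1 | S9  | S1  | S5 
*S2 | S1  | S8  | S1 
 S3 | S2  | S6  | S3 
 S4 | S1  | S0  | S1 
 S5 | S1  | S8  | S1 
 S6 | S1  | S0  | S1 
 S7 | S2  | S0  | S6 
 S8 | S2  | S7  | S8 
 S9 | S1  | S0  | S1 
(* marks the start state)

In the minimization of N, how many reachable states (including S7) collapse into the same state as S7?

Reachable states from the start: {S0,S1,S2,S4,S5,S6,S7,S8,S9}. Unreachable: {S3} — drop them.
P0 = {S1} | {S0,S2,S4,S5,S6,S7,S8,S9}.
Refine {S0,S2,S4,S5,S6,S7,S8,S9} on symbol a: members go to different blocks, giving {S2,S4,S5,S6,S9} and {S0,S7,S8}.
On input c, block {S0,S7,S8} splits into {S0,S7} and {S8}.
On input b, block {S2,S4,S5,S6,S9} splits into {S4,S6,S9} and {S2,S5}.
Stable partition: {S1} | {S4,S6,S9} | {S0,S7} | {S8} | {S2,S5} — 5 equivalence classes.
The equivalence class containing S7 is {S0,S7}, of size 2.

2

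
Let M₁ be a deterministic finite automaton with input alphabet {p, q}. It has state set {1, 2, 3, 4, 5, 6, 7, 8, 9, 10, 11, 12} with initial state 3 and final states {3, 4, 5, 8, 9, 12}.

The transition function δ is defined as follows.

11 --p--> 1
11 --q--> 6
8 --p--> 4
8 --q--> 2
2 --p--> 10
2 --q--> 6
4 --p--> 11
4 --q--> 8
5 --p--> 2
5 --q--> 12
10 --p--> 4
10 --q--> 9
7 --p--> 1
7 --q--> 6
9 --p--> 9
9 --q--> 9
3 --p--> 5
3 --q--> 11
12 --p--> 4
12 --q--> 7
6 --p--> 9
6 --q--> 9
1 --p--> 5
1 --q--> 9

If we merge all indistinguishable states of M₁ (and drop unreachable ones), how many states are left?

All states are reachable from the start state.
Start with accepting vs non-accepting: {3,4,5,8,9,12} | {1,2,6,7,10,11}.
On input p, block {3,4,5,8,9,12} splits into {3,8,9,12} and {4,5}.
On input p, block {3,8,9,12} splits into {3,8,12} and {9}.
Split {1,2,6,7,10,11} by δ(·,p) → {2,7,11} and {1,10} and {6}.
The partition is now stable with 6 blocks: {3,8,12} | {2,7,11} | {4,5} | {9} | {1,10} | {6}.

6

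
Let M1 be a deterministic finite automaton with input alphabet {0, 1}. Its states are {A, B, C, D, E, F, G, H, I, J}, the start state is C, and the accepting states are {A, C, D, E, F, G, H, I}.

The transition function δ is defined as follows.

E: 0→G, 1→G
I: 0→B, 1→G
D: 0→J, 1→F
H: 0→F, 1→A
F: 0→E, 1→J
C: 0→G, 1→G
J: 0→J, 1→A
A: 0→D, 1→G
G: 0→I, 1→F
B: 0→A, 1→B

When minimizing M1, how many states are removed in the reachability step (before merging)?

1

Starting at C and following transitions, the reachable set is {A, B, C, D, E, F, G, I, J}. That leaves H unreachable — 1 in total.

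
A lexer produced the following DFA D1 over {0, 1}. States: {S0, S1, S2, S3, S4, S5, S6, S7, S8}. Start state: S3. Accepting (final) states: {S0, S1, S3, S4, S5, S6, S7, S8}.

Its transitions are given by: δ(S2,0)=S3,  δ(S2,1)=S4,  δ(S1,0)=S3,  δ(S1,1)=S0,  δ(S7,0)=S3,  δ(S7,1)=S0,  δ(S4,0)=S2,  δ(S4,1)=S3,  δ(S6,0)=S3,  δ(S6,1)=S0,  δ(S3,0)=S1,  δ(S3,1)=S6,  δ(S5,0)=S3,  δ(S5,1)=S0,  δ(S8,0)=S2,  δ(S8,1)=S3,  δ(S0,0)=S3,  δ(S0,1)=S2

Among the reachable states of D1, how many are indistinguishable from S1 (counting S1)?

2

First remove the unreachable states {S5,S7,S8}; 6 states remain.
Start with accepting vs non-accepting: {S0,S1,S3,S4,S6} | {S2}.
Split {S0,S1,S3,S4,S6} by δ(·,0) → {S0,S1,S3,S6} and {S4}.
Split {S0,S1,S3,S6} by δ(·,1) → {S1,S3,S6} and {S0}.
Refine {S1,S3,S6} on symbol 1: members go to different blocks, giving {S1,S6} and {S3}.
Stable partition: {S1,S6} | {S2} | {S4} | {S0} | {S3} — 5 equivalence classes.
The equivalence class containing S1 is {S1,S6}, of size 2.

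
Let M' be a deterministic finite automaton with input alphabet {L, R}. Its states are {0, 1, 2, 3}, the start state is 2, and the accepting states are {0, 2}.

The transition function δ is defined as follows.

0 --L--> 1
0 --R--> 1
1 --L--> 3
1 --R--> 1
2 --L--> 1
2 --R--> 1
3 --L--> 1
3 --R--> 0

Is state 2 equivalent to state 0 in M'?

Yes

Every state is reachable, so we keep all 4.
P0 = {0,2} | {1,3}.
Split {1,3} by δ(·,R) → {1} and {3}.
No further refinement is possible. Final partition (3 blocks): {0,2} | {1} | {3}.
2 and 0 lie in the same block of the stable partition, so they are equivalent — no string distinguishes them.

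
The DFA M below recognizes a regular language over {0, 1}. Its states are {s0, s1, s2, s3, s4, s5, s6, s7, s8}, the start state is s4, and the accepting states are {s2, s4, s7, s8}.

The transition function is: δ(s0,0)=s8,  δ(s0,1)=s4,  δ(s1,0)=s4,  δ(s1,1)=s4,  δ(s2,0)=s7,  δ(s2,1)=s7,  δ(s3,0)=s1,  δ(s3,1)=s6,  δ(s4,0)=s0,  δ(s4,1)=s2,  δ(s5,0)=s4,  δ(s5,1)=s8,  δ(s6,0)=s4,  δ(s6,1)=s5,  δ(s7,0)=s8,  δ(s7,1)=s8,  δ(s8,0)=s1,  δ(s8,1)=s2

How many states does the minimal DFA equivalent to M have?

4

First remove the unreachable states {s3,s5,s6}; 6 states remain.
Initial partition by acceptance: {s2,s4,s7,s8} | {s0,s1}.
On input 0, block {s2,s4,s7,s8} splits into {s2,s7} and {s4,s8}.
Refine {s2,s7} on symbol 0: members go to different blocks, giving {s2} and {s7}.
The partition is now stable with 4 blocks: {s2} | {s0,s1} | {s4,s8} | {s7}.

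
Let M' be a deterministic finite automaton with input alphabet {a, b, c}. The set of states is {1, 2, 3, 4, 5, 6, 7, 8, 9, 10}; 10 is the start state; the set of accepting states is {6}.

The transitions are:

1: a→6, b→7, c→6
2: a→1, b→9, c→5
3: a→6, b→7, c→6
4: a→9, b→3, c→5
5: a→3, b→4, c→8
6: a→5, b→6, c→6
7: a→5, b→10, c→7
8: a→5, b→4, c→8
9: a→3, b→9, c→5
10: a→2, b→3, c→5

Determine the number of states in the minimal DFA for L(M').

6

Start with accepting vs non-accepting: {6} | {1,2,3,4,5,7,8,9,10}.
Refine {1,2,3,4,5,7,8,9,10} on symbol a: members go to different blocks, giving {2,4,5,7,8,9,10} and {1,3}.
Refine {2,4,5,7,8,9,10} on symbol a: members go to different blocks, giving {4,7,8,10} and {2,5,9}.
Split {4,7,8,10} by δ(·,b) → {4,10} and {7,8}.
Split {2,5,9} by δ(·,b) → {2,9} and {5}.
The partition is now stable with 6 blocks: {6} | {4,10} | {1,3} | {2,9} | {7,8} | {5}.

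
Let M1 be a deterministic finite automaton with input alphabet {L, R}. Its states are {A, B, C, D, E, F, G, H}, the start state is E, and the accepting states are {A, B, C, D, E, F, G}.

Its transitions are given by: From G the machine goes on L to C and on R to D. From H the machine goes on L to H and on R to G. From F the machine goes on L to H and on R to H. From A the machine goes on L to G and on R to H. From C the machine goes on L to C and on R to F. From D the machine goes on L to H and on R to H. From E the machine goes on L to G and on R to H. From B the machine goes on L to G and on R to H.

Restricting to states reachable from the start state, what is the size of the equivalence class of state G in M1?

2

Reachable states from the start: {C,D,E,F,G,H}. Unreachable: {A,B} — drop them.
Start with accepting vs non-accepting: {C,D,E,F,G} | {H}.
Split {C,D,E,F,G} by δ(·,L) → {C,E,G} and {D,F}.
On input R, block {C,E,G} splits into {C,G} and {E}.
Stable partition: {C,G} | {H} | {D,F} | {E} — 4 equivalence classes.
The equivalence class containing G is {C,G}, of size 2.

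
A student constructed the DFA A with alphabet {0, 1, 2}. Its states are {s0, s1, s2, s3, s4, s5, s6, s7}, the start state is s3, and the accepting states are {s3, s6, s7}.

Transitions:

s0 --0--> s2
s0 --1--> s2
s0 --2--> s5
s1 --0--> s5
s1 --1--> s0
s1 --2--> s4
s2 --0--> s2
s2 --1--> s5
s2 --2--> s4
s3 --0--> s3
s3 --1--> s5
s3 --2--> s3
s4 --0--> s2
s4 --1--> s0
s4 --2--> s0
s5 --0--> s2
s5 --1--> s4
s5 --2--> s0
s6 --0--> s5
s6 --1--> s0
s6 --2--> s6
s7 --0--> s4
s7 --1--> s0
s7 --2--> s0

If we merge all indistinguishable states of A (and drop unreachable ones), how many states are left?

First remove the unreachable states {s1,s6,s7}; 5 states remain.
Start with accepting vs non-accepting: {s3} | {s0,s2,s4,s5}.
The partition is now stable with 2 blocks: {s3} | {s0,s2,s4,s5}.

2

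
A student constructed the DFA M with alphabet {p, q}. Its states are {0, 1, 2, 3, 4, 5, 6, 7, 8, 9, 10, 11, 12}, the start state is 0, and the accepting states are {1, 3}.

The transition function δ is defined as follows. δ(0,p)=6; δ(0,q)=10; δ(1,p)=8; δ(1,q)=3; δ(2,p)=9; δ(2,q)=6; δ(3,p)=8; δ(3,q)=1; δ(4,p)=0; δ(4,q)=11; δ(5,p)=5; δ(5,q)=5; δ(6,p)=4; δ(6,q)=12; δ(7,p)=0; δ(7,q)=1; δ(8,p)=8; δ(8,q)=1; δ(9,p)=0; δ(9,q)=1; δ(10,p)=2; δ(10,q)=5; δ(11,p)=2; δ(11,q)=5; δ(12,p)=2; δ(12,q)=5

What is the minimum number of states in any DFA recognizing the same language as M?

States {7} cannot be reached from the start state, so discard them.
Start with accepting vs non-accepting: {1,3} | {0,2,4,5,6,8,9,10,11,12}.
Refine {0,2,4,5,6,8,9,10,11,12} on symbol q: members go to different blocks, giving {0,2,4,5,6,10,11,12} and {8,9}.
Refine {0,2,4,5,6,10,11,12} on symbol p: members go to different blocks, giving {0,4,5,6,10,11,12} and {2}.
On input p, block {0,4,5,6,10,11,12} splits into {0,4,5,6} and {10,11,12}.
Split {0,4,5,6} by δ(·,q) → {0,4,6} and {5}.
Split {8,9} by δ(·,p) → {8} and {9}.
No further refinement is possible. Final partition (7 blocks): {1,3} | {0,4,6} | {8} | {2} | {10,11,12} | {5} | {9}.

7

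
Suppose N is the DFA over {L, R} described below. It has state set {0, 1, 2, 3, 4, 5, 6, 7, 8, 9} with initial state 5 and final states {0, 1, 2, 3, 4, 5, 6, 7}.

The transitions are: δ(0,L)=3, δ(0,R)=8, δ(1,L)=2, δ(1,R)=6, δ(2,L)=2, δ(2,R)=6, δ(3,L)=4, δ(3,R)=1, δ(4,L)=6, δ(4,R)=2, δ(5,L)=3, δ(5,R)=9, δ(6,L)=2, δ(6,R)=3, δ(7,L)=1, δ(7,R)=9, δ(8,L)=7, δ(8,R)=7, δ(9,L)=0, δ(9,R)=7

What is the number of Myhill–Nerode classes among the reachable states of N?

Start with accepting vs non-accepting: {0,1,2,3,4,5,6,7} | {8,9}.
Split {0,1,2,3,4,5,6,7} by δ(·,R) → {1,2,3,4,6} and {0,5,7}.
Stable partition: {1,2,3,4,6} | {8,9} | {0,5,7} — 3 equivalence classes.

3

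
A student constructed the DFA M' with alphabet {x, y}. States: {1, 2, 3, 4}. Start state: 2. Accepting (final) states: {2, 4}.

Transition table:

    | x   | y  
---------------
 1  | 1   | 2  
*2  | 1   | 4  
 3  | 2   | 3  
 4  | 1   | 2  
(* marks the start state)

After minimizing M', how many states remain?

States {3} cannot be reached from the start state, so discard them.
Start with accepting vs non-accepting: {2,4} | {1}.
The partition is now stable with 2 blocks: {2,4} | {1}.

2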